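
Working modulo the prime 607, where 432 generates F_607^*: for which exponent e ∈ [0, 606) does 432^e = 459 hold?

356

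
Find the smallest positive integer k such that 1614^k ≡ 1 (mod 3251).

The order of 1614 must divide p − 1 = 3250 = 2 · 5^3 · 13.
Divisors: 1, 2, 5, 10, 13, 25, 26, 50, 65, 125, 130, 250, 325, 650, 1625, 3250.
Check each in increasing order: 1614^1 ≡ 1614;  1614^2 ≡ 945;  1614^5 ≡ 1747;  1614^10 ≡ 2571;  1614^13 ≡ 377;  1614^25 ≡ 1069;  1614^26 ≡ 2336;  1614^50 ≡ 1660;  1614^65 ≡ 737;  1614^125 ≡ 2049;  1614^130 ≡ 252;  1614^250 ≡ 1360;  1614^325 ≡ 1052;  1614^650 ≡ 1364;  1614^1625 ≡ 3250;  1614^3250 ≡ 1.
Smallest exponent giving 1 is 3250.

3250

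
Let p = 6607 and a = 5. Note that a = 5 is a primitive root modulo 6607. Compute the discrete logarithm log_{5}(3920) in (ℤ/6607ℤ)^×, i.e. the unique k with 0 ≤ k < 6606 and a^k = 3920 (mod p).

5417

Baby-step giant-step with m = ceil(sqrt(6606)) = 82.
Baby table (5^j mod 6607 for j=0..81):
  0:1  1:5  2:25  3:125  4:625  5:3125  6:2411  7:5448
  8:812  9:4060  10:479  11:2395  12:5368  13:412  14:2060  15:3693
  16:5251  17:6434  18:5742  19:2282  20:4803  21:4194  22:1149  23:5745
  24:2297  25:4878  26:4569  27:3024  28:1906  29:2923  30:1401  31:398
  32:1990  33:3343  34:3501  35:4291  36:1634  37:1563  38:1208  39:6040
  40:3772  41:5646  42:1802  43:2403  44:5408  45:612  46:3060  47:2086
  48:3823  49:5901  50:3077  51:2171  52:4248  53:1419  54:488  55:2440
  56:5593  57:1537  58:1078  59:5390  60:522  61:2610  62:6443  63:5787
  64:2507  65:5928  66:3212  67:2846  68:1016  69:5080  70:5579  71:1467
  72:728  73:3640  74:4986  75:5109  76:5724  77:2192  78:4353  79:1944
  80:3113  81:2351
Giant step factor: 5^(-82) ≡ 3025 (mod 6607).
Scan 3920·3025^i mod 6607 for i = 0, 1, …:
  i=0: 3920   i=1: 5042   i=2: 3094   i=3: 3838
  i=4: 1451   i=5: 2227   i=6: 4142   i=7: 2678
  i=8: 768   i=9: 4143     …   i=65: 6062
  i=66: 3125
Match at i=66, j=5: k = 66·82 + 5 = 5417.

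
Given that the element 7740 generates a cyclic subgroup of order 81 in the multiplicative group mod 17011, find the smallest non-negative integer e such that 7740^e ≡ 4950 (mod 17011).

Baby-step giant-step with m = ceil(sqrt(81)) = 9.
Baby table (7740^j mod 17011 for j=0..8):
  0:1  1:7740  2:11869  3:6660  4:5070  5:14434  6:7923  7:16376
  8:1279
Giant step factor: 7740^(-9) ≡ 14537 (mod 17011).
Scan 4950·14537^i mod 17011 for i = 0, 1, …:
  i=0: 4950   i=1: 1620   i=2: 6716   i=3: 4363
  i=4: 7923
Match at i=4, j=6: e = 4·9 + 6 = 42.

42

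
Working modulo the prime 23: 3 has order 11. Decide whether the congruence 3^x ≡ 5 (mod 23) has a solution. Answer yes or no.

no

5 ∈ ⟨3⟩ iff 5^11 ≡ 1 (mod 23), since |⟨3⟩| = 11.
5^11 mod 23 = 22.
Since 22 ≠ 1, 5 does not lie in the subgroup.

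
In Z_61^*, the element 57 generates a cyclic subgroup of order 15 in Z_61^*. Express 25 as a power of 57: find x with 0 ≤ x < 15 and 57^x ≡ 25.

7

Successive powers of 57 modulo 61:
  57^0=1  57^1=57  57^2=16  57^3=58  57^4=12  57^5=13
  57^6=9  57^7=25
So 57^7 ≡ 25 (mod 61), giving x = 7.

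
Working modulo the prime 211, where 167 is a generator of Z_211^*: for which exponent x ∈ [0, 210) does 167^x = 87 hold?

18

Successive powers of 167 modulo 211:
  167^0=1  167^1=167  167^2=37  167^3=60  167^4=103  167^5=110
  167^6=13  167^7=61  167^8=59  167^9=147  167^10=73  167^11=164
  167^12=169  167^13=160  167^14=134  167^15=12  167^16=105  167^17=22
  167^18=87
So 167^18 ≡ 87 (mod 211), giving x = 18.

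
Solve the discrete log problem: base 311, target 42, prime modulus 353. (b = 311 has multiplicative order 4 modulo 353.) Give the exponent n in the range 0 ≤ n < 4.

3

Successive powers of 311 modulo 353:
  311^0=1  311^1=311  311^2=352  311^3=42
So 311^3 ≡ 42 (mod 353), giving n = 3.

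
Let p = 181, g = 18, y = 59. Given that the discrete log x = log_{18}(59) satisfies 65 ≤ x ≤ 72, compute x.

72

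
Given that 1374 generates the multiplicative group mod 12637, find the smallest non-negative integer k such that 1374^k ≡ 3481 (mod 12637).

4690

Baby-step giant-step with m = ceil(sqrt(12636)) = 113.
Baby table (1374^j mod 12637 for j=0..112):
  0:1  1:1374  2:4963  3:7819  4:1856  5:10107  6:11592  7:4788
  8:7472  9:5284  10:6578  11:2717  12:5243  13:792  14:1426  15:589
  16:518  17:4060  18:5523  19:6402  20:996  21:3708  22:2081  23:3332
  24:3574  25:7520  26:8051  27:4699  28:11556  29:5872  30:5722  31:1814
  32:2947  33:5338  34:4952  35:5342  36:10448  37:12557  38:3813  39:7344
  40:6330  41:3164  42:208  43:7778  44:8707  45:8816  46:6938  47:4514
  48:10106  49:10218  50:12462  51:12290  52:3428  53:9108  54:3762  55:455
  56:5957  57:8779  58:6648  59:10438  60:11454  61:4731  62:4976  63:407
  64:3190  65:10658  66:10446  67:9809  68:6524  69:4343  70:2618  71:8224
  72:2298  73:10839  74:6400  75:10885  76:6419  77:11717  78:12257  79:8634
  80:9610  81:11112  82:2392  83:988  84:5353  85:288  86:3965  87:1363
  88:2486  89:3774  90:4306  91:2328  92:1511  93:3646  94:5352  95:11551
  96:11639  97:6181  98:630  99:6304  100:5351  101:10177  102:6676  103:10999
  104:11411  105:8834  106:6396  107:5389  108:11841  109:5715  110:4833  111:6117
  112:1153
Giant step factor: 1374^(-113) ≡ 2661 (mod 12637).
Scan 3481·2661^i mod 12637 for i = 0, 1, …:
  i=0: 3481   i=1: 20   i=2: 2672   i=3: 8198
  i=4: 3416   i=5: 3973   i=6: 7621   i=7: 9733
  i=8: 6300   i=9: 7638     …   i=40: 7122
  i=41: 8779
Match at i=41, j=57: k = 41·113 + 57 = 4690.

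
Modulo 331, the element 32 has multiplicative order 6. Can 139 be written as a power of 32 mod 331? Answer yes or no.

⟨32⟩ has order 6; its elements mod 331 are {1, 31, 32, 299, 300, 330}.
139 is not in this set.

no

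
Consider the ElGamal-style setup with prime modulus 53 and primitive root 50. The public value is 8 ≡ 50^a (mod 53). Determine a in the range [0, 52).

17

Baby-step giant-step with m = ceil(sqrt(52)) = 8.
Baby table (50^j mod 53 for j=0..7):
  0:1  1:50  2:9  3:26  4:28  5:22  6:40  7:39
Giant step factor: 50^(-8) ≡ 24 (mod 53).
Scan 8·24^i mod 53 for i = 0, 1, …:
  i=0: 8   i=1: 33   i=2: 50
Match at i=2, j=1: a = 2·8 + 1 = 17.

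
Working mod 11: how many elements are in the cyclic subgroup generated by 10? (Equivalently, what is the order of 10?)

The order of 10 must divide p − 1 = 10 = 2 · 5.
Divisors: 1, 2, 5, 10.
Check each in increasing order: 10^1 ≡ 10;  10^2 ≡ 1.
Smallest exponent giving 1 is 2.

2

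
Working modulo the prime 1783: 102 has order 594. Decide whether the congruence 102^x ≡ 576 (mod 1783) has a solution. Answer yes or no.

yes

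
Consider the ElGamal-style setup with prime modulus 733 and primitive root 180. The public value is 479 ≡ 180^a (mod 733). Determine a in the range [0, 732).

Baby-step giant-step with m = ceil(sqrt(732)) = 28.
Baby table (180^j mod 733 for j=0..27):
  0:1  1:180  2:148  3:252  4:647  5:646  6:466  7:318
  8:66  9:152  10:239  11:506  12:188  13:122  14:703  15:464
  16:691  17:503  18:381  19:411  20:680  21:722  22:219  23:571
  24:160  25:213  26:224  27:5
Giant step factor: 180^(-28) ≡ 654 (mod 733).
Scan 479·654^i mod 733 for i = 0, 1, …:
  i=0: 479   i=1: 275   i=2: 265   i=3: 322
  i=4: 217   i=5: 449   i=6: 446   i=7: 683
  i=8: 285   i=9: 208     …   i=15: 362
  i=16: 722
Match at i=16, j=21: a = 16·28 + 21 = 469.

469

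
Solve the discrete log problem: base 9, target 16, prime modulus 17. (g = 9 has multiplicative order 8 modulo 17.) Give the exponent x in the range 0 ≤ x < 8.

Successive powers of 9 modulo 17:
  9^0=1  9^1=9  9^2=13  9^3=15  9^4=16
So 9^4 ≡ 16 (mod 17), giving x = 4.

4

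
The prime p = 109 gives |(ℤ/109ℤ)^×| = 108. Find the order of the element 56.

108

The order of 56 must divide p − 1 = 108 = 2^2 · 3^3.
Divisors: 1, 2, 3, 4, 6, 9, 12, 18, 27, 36, 54, 108.
Check each in increasing order: 56^1 ≡ 56;  56^2 ≡ 84;  56^3 ≡ 17;  56^4 ≡ 80;  56^6 ≡ 71;  56^9 ≡ 8;  56^12 ≡ 27;  56^18 ≡ 64;  56^27 ≡ 76;  56^36 ≡ 63;  56^54 ≡ 108;  56^108 ≡ 1.
Smallest exponent giving 1 is 108.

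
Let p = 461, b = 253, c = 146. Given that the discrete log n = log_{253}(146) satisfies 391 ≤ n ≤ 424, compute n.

Compute 253^391 mod 461 = 146, then multiply by 253 repeatedly:
  253^391=146
Found 146 at exponent 391.

391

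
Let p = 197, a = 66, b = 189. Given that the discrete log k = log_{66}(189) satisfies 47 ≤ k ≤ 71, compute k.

59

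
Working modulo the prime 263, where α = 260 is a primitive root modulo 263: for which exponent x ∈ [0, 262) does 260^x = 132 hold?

Baby-step giant-step with m = ceil(sqrt(262)) = 17.
Baby table (260^j mod 263 for j=0..16):
  0:1  1:260  2:9  3:236  4:81  5:20  6:203  7:180
  8:249  9:42  10:137  11:115  12:181  13:246  14:51  15:110
  16:196
Giant step factor: 260^(-17) ≡ 123 (mod 263).
Scan 132·123^i mod 263 for i = 0, 1, …:
  i=0: 132   i=1: 193   i=2: 69   i=3: 71
  i=4: 54   i=5: 67   i=6: 88   i=7: 41
  i=8: 46   i=9: 135   i=10: 36   i=11: 220
  i=12: 234   i=13: 115
Match at i=13, j=11: x = 13·17 + 11 = 232.

232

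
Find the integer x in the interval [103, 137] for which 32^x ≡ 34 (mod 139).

Compute 32^103 mod 139 = 98, then multiply by 32 repeatedly:
  32^103=98  32^104=78  32^105=133  32^106=86  32^107=111
  32^108=77  32^109=101  32^110=35  32^111=8  32^112=117
  32^113=130  32^114=129  32^115=97  32^116=46  32^117=82
  32^118=122  32^119=12  32^120=106  32^121=56  32^122=124
  32^123=76  32^124=69  32^125=123  32^126=44  32^127=18
  32^128=20  32^129=84  32^130=47  32^131=114  32^132=34
Found 34 at exponent 132.

132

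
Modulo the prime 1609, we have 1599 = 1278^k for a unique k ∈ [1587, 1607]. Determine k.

Compute 1278^1587 mod 1609 = 141, then multiply by 1278 repeatedly:
  1278^1587=141  1278^1588=1599
Found 1599 at exponent 1588.

1588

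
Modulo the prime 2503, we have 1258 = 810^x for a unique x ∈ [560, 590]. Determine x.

Compute 810^560 mod 2503 = 1396, then multiply by 810 repeatedly:
  810^560=1396  810^561=1907  810^562=319  810^563=581  810^564=46
  810^565=2218  810^566=1929  810^567=618  810^568=2483  810^569=1321
  810^570=1229  810^571=1799  810^572=444  810^573=1711  810^574=1751
  810^575=1612  810^576=1657  810^577=562  810^578=2177  810^579=1258
Found 1258 at exponent 579.

579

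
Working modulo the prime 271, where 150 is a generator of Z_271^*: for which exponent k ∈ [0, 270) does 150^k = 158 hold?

Baby-step giant-step with m = ceil(sqrt(270)) = 17.
Baby table (150^j mod 271 for j=0..16):
  0:1  1:150  2:7  3:237  4:49  5:33  6:72  7:231
  8:233  9:262  10:5  11:208  12:35  13:101  14:245  15:165
  16:89
Giant step factor: 150^(-17) ≡ 42 (mod 271).
Scan 158·42^i mod 271 for i = 0, 1, …:
  i=0: 158   i=1: 132   i=2: 124   i=3: 59
  i=4: 39   i=5: 12   i=6: 233
Match at i=6, j=8: k = 6·17 + 8 = 110.

110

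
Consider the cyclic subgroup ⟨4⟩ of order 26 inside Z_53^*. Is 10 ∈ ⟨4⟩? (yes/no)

yes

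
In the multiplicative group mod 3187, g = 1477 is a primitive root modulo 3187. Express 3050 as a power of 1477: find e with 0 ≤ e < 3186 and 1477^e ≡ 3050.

Baby-step giant-step with m = ceil(sqrt(3186)) = 57.
Baby table (1477^j mod 3187 for j=0..56):
  0:1  1:1477  2:1621  3:780  4:1553  5:2328  6:2870  7:280
  8:2437  9:1326  10:1684  11:1408  12:1692  13:476  14:1912  15:342
  16:1588  17:3031  18:2239  19:2084  20:2613  21:3131  22:150  23:1647
  24:938  25:2268  26:299  27:1817  28:255  29:569  30:2232  31:1306
  32:827  33:858  34:2027  35:1286  36:3157  37:308  38:2362  39:2096
  40:1215  41:274  42:3136  43:1161  44:191  45:1651  46:472  47:2378
  48:232  49:1655  50:6  51:2488  52:165  53:1493  54:2944  55:1220
  56:1285
Giant step factor: 1477^(-57) ≡ 829 (mod 3187).
Scan 3050·829^i mod 3187 for i = 0, 1, …:
  i=0: 3050   i=1: 1159   i=2: 1524   i=3: 1344
  i=4: 1913   i=5: 1938   i=6: 354   i=7: 262
  i=8: 482   i=9: 1203   i=10: 2943   i=11: 1692
Match at i=11, j=12: e = 11·57 + 12 = 639.

639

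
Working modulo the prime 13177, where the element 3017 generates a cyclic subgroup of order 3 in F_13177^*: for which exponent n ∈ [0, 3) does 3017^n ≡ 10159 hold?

Successive powers of 3017 modulo 13177:
  3017^0=1  3017^1=3017  3017^2=10159
So 3017^2 ≡ 10159 (mod 13177), giving n = 2.

2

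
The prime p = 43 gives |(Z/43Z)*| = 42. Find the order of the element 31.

21

The order of 31 must divide p − 1 = 42 = 2 · 3 · 7.
Divisors: 1, 2, 3, 6, 7, 14, 21, 42.
Check each in increasing order: 31^1 ≡ 31;  31^2 ≡ 15;  31^3 ≡ 35;  31^6 ≡ 21;  31^7 ≡ 6;  31^14 ≡ 36;  31^21 ≡ 1.
Smallest exponent giving 1 is 21.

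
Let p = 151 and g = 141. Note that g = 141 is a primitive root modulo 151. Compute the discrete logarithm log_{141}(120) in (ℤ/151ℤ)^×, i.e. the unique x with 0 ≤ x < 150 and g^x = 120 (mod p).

29

Successive powers of 141 modulo 151:
  141^0=1  141^1=141  141^2=100  141^3=57  141^4=34  141^5=113
  141^6=78  141^7=126  141^8=99  141^9=67  141^10=85  141^11=56
  141^12=44  141^13=13  141^14=21  141^15=92  141^16=137  141^17=140
  141^18=110  141^19=108  141^20=128  141^21=79  141^22=116  141^23=48
  141^24=124  141^25=119  141^26=18  141^27=122  141^28=139  141^29=120
So 141^29 ≡ 120 (mod 151), giving x = 29.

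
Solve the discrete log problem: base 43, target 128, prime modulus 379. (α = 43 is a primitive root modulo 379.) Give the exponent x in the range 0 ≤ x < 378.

371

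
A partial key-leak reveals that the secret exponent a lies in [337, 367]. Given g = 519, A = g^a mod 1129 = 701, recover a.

363

Compute 519^337 mod 1129 = 661, then multiply by 519 repeatedly:
  519^337=661  519^338=972  519^339=934  519^340=405  519^341=201
  519^342=451  519^343=366  519^344=282  519^345=717  519^346=682
  519^347=581  519^348=96  519^349=148  519^350=40  519^351=438
  519^352=393  519^353=747  519^354=446  519^355=29  519^356=374
  519^357=1047  519^358=344  519^359=154  519^360=896  519^361=1005
  519^362=1126  519^363=701
Found 701 at exponent 363.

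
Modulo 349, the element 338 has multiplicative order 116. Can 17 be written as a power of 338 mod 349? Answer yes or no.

17 ∈ ⟨338⟩ iff 17^116 ≡ 1 (mod 349), since |⟨338⟩| = 116.
17^116 mod 349 = 1.
Since 1 = 1, 17 lies in the subgroup.

yes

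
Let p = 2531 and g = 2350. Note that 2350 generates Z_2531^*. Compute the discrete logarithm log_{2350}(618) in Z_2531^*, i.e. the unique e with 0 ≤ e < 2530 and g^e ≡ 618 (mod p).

2250

Baby-step giant-step with m = ceil(sqrt(2530)) = 51.
Baby table (2350^j mod 2531 for j=0..50):
  0:1  1:2350  2:2389  3:392  4:2447  5:18  6:1804  7:2506
  8:1994  9:1019  10:324  11:2100  12:2081  13:458  14:625  15:770
  16:2366  17:2024  18:651  19:1126  20:1205  21:2092  22:998  23:1594
  24:20  25:1442  26:2222  27:247  28:851  29:360  30:646  31:2031
  32:1915  33:132  34:1418  35:1504  36:1124  37:1567  38:2376  39:214
  40:1762  41:2515  42:365  43:2272  44:1321  45:1344  46:2243  47:1508
  48:400  49:999  50:1413
Giant step factor: 2350^(-51) ≡ 1224 (mod 2531).
Scan 618·1224^i mod 2531 for i = 0, 1, …:
  i=0: 618   i=1: 2194   i=2: 65   i=3: 1099
  i=4: 1215   i=5: 1463   i=6: 1295   i=7: 674
  i=8: 2401   i=9: 333     …   i=43: 109
  i=44: 1804
Match at i=44, j=6: e = 44·51 + 6 = 2250.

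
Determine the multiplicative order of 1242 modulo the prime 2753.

The order of 1242 must divide p − 1 = 2752 = 2^6 · 43.
Divisors: 1, 2, 4, 8, 16, 32, 43, 64, 86, 172, 344, 688, 1376, 2752.
Check each in increasing order: 1242^1 ≡ 1242;  1242^2 ≡ 884;  1242^4 ≡ 2357;  1242^8 ≡ 2648;  1242^16 ≡ 13;  1242^32 ≡ 169;  1242^43 ≡ 870;  1242^64 ≡ 1031;  1242^86 ≡ 2578;  1242^172 ≡ 342;  1242^344 ≡ 1338;  1242^688 ≡ 794;  1242^1376 ≡ 2752;  1242^2752 ≡ 1.
Smallest exponent giving 1 is 2752.

2752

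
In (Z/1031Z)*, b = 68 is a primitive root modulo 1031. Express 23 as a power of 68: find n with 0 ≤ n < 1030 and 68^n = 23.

Baby-step giant-step with m = ceil(sqrt(1030)) = 33.
Baby table (68^j mod 1031 for j=0..32):
  0:1  1:68  2:500  3:1008  4:498  5:872  6:529  7:918
  8:564  9:205  10:537  11:431  12:440  13:21  14:397  15:190
  16:548  17:148  18:785  19:799  20:720  21:503  22:181  23:967
  24:803  25:992  26:441  27:89  28:897  29:167  30:15  31:1020
  32:283
Giant step factor: 68^(-33) ≡ 257 (mod 1031).
Scan 23·257^i mod 1031 for i = 0, 1, …:
  i=0: 23   i=1: 756   i=2: 464   i=3: 683
  i=4: 261   i=5: 62   i=6: 469   i=7: 937
  i=8: 586   i=9: 76     …   i=14: 429
  i=15: 967
Match at i=15, j=23: n = 15·33 + 23 = 518.

518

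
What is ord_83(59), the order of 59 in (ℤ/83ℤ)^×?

The order of 59 must divide p − 1 = 82 = 2 · 41.
Divisors: 1, 2, 41, 82.
Check each in increasing order: 59^1 ≡ 59;  59^2 ≡ 78;  59^41 ≡ 1.
Smallest exponent giving 1 is 41.

41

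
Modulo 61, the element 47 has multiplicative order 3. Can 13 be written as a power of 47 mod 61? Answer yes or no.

⟨47⟩ has order 3; its elements mod 61 are {1, 13, 47}.
13 is in this set.

yes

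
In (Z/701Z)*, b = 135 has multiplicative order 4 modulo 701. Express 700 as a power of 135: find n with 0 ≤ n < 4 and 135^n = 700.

Successive powers of 135 modulo 701:
  135^0=1  135^1=135  135^2=700
So 135^2 ≡ 700 (mod 701), giving n = 2.

2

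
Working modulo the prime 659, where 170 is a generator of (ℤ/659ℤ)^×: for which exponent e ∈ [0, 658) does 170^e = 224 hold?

Baby-step giant-step with m = ceil(sqrt(658)) = 26.
Baby table (170^j mod 659 for j=0..25):
  0:1  1:170  2:563  3:155  4:649  5:277  6:301  7:427
  8:100  9:525  10:285  11:343  12:318  13:22  14:445  15:524
  16:115  17:439  18:163  19:32  20:168  21:223  22:347  23:339
  24:297  25:406
Giant step factor: 170^(-26) ≡ 241 (mod 659).
Scan 224·241^i mod 659 for i = 0, 1, …:
  i=0: 224   i=1: 605   i=2: 166   i=3: 466
  i=4: 276   i=5: 616   i=6: 181   i=7: 127
  i=8: 293   i=9: 100
Match at i=9, j=8: e = 9·26 + 8 = 242.

242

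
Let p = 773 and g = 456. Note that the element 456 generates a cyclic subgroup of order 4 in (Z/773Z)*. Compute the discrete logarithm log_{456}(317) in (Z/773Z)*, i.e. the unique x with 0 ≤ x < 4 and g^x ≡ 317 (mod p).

3

Successive powers of 456 modulo 773:
  456^0=1  456^1=456  456^2=772  456^3=317
So 456^3 ≡ 317 (mod 773), giving x = 3.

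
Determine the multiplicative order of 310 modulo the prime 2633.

1316

The order of 310 must divide p − 1 = 2632 = 2^3 · 7 · 47.
Divisors: 1, 2, 4, 7, 8, 14, 28, 47, 56, 94, 188, 329, 376, 658, 1316, 2632.
Check each in increasing order: 310^1 ≡ 310;  310^2 ≡ 1312;  310^4 ≡ 1995;  310^7 ≡ 56;  310^8 ≡ 1562;  310^14 ≡ 503;  310^28 ≡ 241;  310^47 ≡ 2204;  310^56 ≡ 155;  310^94 ≡ 2364;  310^188 ≡ 1270;  310^329 ≡ 1224;  310^376 ≡ 1504;  310^658 ≡ 2632;  310^1316 ≡ 1.
Smallest exponent giving 1 is 1316.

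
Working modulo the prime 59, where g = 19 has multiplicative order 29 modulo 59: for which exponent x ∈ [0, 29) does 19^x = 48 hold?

Successive powers of 19 modulo 59:
  19^0=1  19^1=19  19^2=7  19^3=15  19^4=49  19^5=46
  19^6=48
So 19^6 ≡ 48 (mod 59), giving x = 6.

6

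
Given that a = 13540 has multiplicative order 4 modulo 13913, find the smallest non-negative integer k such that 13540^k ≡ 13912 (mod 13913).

2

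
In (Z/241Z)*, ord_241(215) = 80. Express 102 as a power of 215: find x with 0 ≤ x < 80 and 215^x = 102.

39

Baby-step giant-step with m = ceil(sqrt(80)) = 9.
Baby table (215^j mod 241 for j=0..8):
  0:1  1:215  2:194  3:17  4:40  5:165  6:48  7:198
  8:154
Giant step factor: 215^(-9) ≡ 184 (mod 241).
Scan 102·184^i mod 241 for i = 0, 1, …:
  i=0: 102   i=1: 211   i=2: 23   i=3: 135
  i=4: 17
Match at i=4, j=3: x = 4·9 + 3 = 39.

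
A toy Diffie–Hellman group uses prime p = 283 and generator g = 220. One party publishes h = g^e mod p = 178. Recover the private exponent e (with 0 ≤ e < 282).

167

Baby-step giant-step with m = ceil(sqrt(282)) = 17.
Baby table (220^j mod 283 for j=0..16):
  0:1  1:220  2:7  3:125  4:49  5:26  6:60  7:182
  8:137  9:142  10:110  11:145  12:204  13:166  14:13  15:30
  16:91
Giant step factor: 220^(-17) ≡ 31 (mod 283).
Scan 178·31^i mod 283 for i = 0, 1, …:
  i=0: 178   i=1: 141   i=2: 126   i=3: 227
  i=4: 245   i=5: 237   i=6: 272   i=7: 225
  i=8: 183   i=9: 13
Match at i=9, j=14: e = 9·17 + 14 = 167.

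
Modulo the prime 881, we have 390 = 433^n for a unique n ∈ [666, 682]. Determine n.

675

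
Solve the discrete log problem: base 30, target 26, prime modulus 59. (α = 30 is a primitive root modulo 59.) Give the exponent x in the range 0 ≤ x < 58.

Successive powers of 30 modulo 59:
  30^0=1  30^1=30  30^2=15  30^3=37  30^4=48  30^5=24
  30^6=12  30^7=6  30^8=3  30^9=31  30^10=45  30^11=52
  30^12=26
So 30^12 ≡ 26 (mod 59), giving x = 12.

12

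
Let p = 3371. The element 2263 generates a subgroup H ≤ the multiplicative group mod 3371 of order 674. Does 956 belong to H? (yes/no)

956 ∈ ⟨2263⟩ iff 956^674 ≡ 1 (mod 3371), since |⟨2263⟩| = 674.
956^674 mod 3371 = 2196.
Since 2196 ≠ 1, 956 does not lie in the subgroup.

no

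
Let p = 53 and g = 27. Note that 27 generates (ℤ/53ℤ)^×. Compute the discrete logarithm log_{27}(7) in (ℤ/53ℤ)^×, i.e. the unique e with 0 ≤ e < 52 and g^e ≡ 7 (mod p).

Baby-step giant-step with m = ceil(sqrt(52)) = 8.
Baby table (27^j mod 53 for j=0..7):
  0:1  1:27  2:40  3:20  4:10  5:5  6:29  7:41
Giant step factor: 27^(-8) ≡ 44 (mod 53).
Scan 7·44^i mod 53 for i = 0, 1, …:
  i=0: 7   i=1: 43   i=2: 37   i=3: 38
  i=4: 29
Match at i=4, j=6: e = 4·8 + 6 = 38.

38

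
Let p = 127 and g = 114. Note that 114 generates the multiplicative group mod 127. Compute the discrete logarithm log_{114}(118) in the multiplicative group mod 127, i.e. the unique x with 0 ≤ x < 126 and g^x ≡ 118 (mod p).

Baby-step giant-step with m = ceil(sqrt(126)) = 12.
Baby table (114^j mod 127 for j=0..11):
  0:1  1:114  2:42  3:89  4:113  5:55  6:47  7:24
  8:69  9:119  10:104  11:45
Giant step factor: 114^(-12) ≡ 94 (mod 127).
Scan 118·94^i mod 127 for i = 0, 1, …:
  i=0: 118   i=1: 43   i=2: 105   i=3: 91
  i=4: 45
Match at i=4, j=11: x = 4·12 + 11 = 59.

59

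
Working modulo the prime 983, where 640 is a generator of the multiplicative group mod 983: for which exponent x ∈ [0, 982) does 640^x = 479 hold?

803

Baby-step giant-step with m = ceil(sqrt(982)) = 32.
Baby table (640^j mod 983 for j=0..31):
  0:1  1:640  2:672  3:509  4:387  5:947  6:552  7:383
  8:353  9:813  10:313  11:771  12:957  13:71  14:222  15:528
  16:751  17:936  18:393  19:855  20:652  21:488  22:709  23:597
  24:676  25:120  26:126  27:34  28:134  29:239  30:595  31:379
Giant step factor: 640^(-32) ≡ 828 (mod 983).
Scan 479·828^i mod 983 for i = 0, 1, …:
  i=0: 479   i=1: 463   i=2: 977   i=3: 930
  i=4: 351   i=5: 643   i=6: 601   i=7: 230
  i=8: 721   i=9: 307     …   i=24: 206
  i=25: 509
Match at i=25, j=3: x = 25·32 + 3 = 803.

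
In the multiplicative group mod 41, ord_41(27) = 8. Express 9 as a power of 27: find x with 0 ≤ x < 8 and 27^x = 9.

6

Successive powers of 27 modulo 41:
  27^0=1  27^1=27  27^2=32  27^3=3  27^4=40  27^5=14
  27^6=9
So 27^6 ≡ 9 (mod 41), giving x = 6.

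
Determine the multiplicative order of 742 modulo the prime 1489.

The order of 742 must divide p − 1 = 1488 = 2^4 · 3 · 31.
Divisors: 1, 2, 3, 4, 6, 8, 12, 16, 24, 31, 48, 62, 93, 124, 186, 248, 372, 496, 744, 1488.
Check each in increasing order: 742^1 ≡ 742;  742^2 ≡ 1123;  742^3 ≡ 915;  742^4 ≡ 1435;  742^6 ≡ 407;  742^8 ≡ 1427;  742^12 ≡ 370;  742^16 ≡ 866;  742^24 ≡ 1401;  742^31 ≡ 200;  742^48 ≡ 299;  742^62 ≡ 1286;  742^93 ≡ 1092;  742^124 ≡ 1006;  742^186 ≡ 1264;  742^248 ≡ 1005;  742^372 ≡ 1488;  742^496 ≡ 483;  742^744 ≡ 1.
Smallest exponent giving 1 is 744.

744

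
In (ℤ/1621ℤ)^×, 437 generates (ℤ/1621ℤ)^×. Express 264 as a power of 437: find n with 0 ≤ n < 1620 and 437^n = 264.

Baby-step giant-step with m = ceil(sqrt(1620)) = 41.
Baby table (437^j mod 1621 for j=0..40):
  0:1  1:437  2:1312  3:1131  4:1463  5:657  6:192  7:1233
  8:649  9:1559  10:463  11:1327  12:1202  13:70  14:1412  15:1064
  16:1362  17:287  18:602  19:472  20:397  21:42  22:523  23:1611
  24:493  25:1469  26:37  27:1580  28:1535  29:1322  30:638  31:1615
  32:620  33:233  34:1319  35:948  36:921  37:469  38:707  39:969
  40:372
Giant step factor: 437^(-41) ≡ 1352 (mod 1621).
Scan 264·1352^i mod 1621 for i = 0, 1, …:
  i=0: 264   i=1: 308   i=2: 1440   i=3: 59
  i=4: 339   i=5: 1206   i=6: 1407   i=7: 831
  i=8: 159   i=9: 996     …   i=38: 1399
  i=39: 1362
Match at i=39, j=16: n = 39·41 + 16 = 1615.

1615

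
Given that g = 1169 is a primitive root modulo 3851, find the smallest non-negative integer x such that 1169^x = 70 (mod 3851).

2018

Baby-step giant-step with m = ceil(sqrt(3850)) = 63.
Baby table (1169^j mod 3851 for j=0..62):
  0:1  1:1169  2:3307  3:3330  4:3260  5:2301  6:1871  7:3682
  8:2691  9:3363  10:3327  11:3604  12:82  13:3434  14:1604  15:3490
  16:1601  17:3834  18:3233  19:1546  20:1155  21:2345  22:3244  23:2852
  24:2873  25:465  26:594  27:1206  28:348  29:2457  30:3238  31:3540
  32:2286  33:3591  34:289  35:2804  36:675  37:3471  38:2496  39:2617
  40:1579  41:1222  42:3648  43:1455  44:2604  45:1786  46:592  47:2719
  48:1436  49:3499  50:569  51:2789  52:2395  53:78  54:2609  55:3780
  56:1723  57:114  58:2332  59:3451  60:2222  61:1944  62:446
Giant step factor: 1169^(-63) ≡ 944 (mod 3851).
Scan 70·944^i mod 3851 for i = 0, 1, …:
  i=0: 70   i=1: 613   i=2: 1022   i=3: 2018
  i=4: 2598   i=5: 3276   i=6: 191   i=7: 3158
  i=8: 478   i=9: 665     …   i=31: 2545
  i=32: 3307
Match at i=32, j=2: x = 32·63 + 2 = 2018.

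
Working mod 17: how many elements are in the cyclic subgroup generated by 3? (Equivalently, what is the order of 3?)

16

The order of 3 must divide p − 1 = 16 = 2^4.
Divisors: 1, 2, 4, 8, 16.
Check each in increasing order: 3^1 ≡ 3;  3^2 ≡ 9;  3^4 ≡ 13;  3^8 ≡ 16;  3^16 ≡ 1.
Smallest exponent giving 1 is 16.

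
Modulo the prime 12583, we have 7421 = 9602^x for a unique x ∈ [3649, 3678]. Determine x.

Compute 9602^3649 mod 12583 = 1163, then multiply by 9602 repeatedly:
  9602^3649=1163  9602^3650=6005  9602^3651=4704  9602^3652=7421
Found 7421 at exponent 3652.

3652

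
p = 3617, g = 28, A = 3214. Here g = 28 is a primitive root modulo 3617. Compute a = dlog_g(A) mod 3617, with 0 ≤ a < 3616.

2959

Baby-step giant-step with m = ceil(sqrt(3616)) = 61.
Baby table (28^j mod 3617 for j=0..60):
  0:1  1:28  2:784  3:250  4:3383  5:682  6:1011  7:2989
  8:501  9:3177  10:2148  11:2272  12:2127  13:1684  14:131  15:51
  16:1428  17:197  18:1899  19:2534  20:2229  21:923  22:525  23:232
  24:2879  25:1038  26:128  27:3584  28:2693  29:3064  30:2601  31:488
  32:2813  33:2807  34:2639  35:1552  36:52  37:1456  38:981  39:2149
  40:2300  41:2911  42:1934  43:3514  44:733  45:2439  46:3186  47:2400
  48:2094  49:760  50:3195  51:2652  52:1916  53:3010  54:1089  55:1556
  56:164  57:975  58:1981  59:1213  60:1411
Giant step factor: 28^(-61) ≡ 3254 (mod 3617).
Scan 3214·3254^i mod 3617 for i = 0, 1, …:
  i=0: 3214   i=1: 1609   i=2: 1887   i=3: 2249
  i=4: 1055   i=5: 437   i=6: 517   i=7: 413
  i=8: 1995   i=9: 2832     …   i=47: 1294
  i=48: 488
Match at i=48, j=31: a = 48·61 + 31 = 2959.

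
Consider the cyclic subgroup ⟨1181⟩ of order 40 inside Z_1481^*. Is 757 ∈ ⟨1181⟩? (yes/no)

757 ∈ ⟨1181⟩ iff 757^40 ≡ 1 (mod 1481), since |⟨1181⟩| = 40.
757^40 mod 1481 = 1.
Since 1 = 1, 757 lies in the subgroup.

yes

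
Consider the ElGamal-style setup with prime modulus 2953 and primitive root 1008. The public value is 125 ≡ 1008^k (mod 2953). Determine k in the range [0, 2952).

1683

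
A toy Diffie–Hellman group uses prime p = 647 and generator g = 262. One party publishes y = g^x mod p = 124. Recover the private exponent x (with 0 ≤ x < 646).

Baby-step giant-step with m = ceil(sqrt(646)) = 26.
Baby table (262^j mod 647 for j=0..25):
  0:1  1:262  2:62  3:69  4:609  5:396  6:232  7:613
  8:150  9:480  10:242  11:645  12:123  13:523  14:509  15:76
  16:502  17:183  18:68  19:347  20:334  21:163  22:4  23:401
  24:248  25:276
Giant step factor: 262^(-26) ≡ 166 (mod 647).
Scan 124·166^i mod 647 for i = 0, 1, …:
  i=0: 124   i=1: 527   i=2: 137   i=3: 97
  i=4: 574   i=5: 175   i=6: 582   i=7: 209
  i=8: 403   i=9: 257   i=10: 607   i=11: 477
  i=12: 248
Match at i=12, j=24: x = 12·26 + 24 = 336.

336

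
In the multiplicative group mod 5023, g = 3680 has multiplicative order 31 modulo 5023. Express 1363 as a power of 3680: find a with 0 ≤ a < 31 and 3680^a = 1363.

27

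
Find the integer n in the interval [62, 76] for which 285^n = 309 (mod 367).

74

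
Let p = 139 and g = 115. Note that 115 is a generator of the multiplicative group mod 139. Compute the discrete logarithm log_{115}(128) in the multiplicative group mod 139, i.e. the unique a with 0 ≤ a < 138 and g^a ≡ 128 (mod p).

Baby-step giant-step with m = ceil(sqrt(138)) = 12.
Baby table (115^j mod 139 for j=0..11):
  0:1  1:115  2:20  3:76  4:122  5:130  6:77  7:98
  8:11  9:14  10:81  11:2
Giant step factor: 115^(-12) ≡ 55 (mod 139).
Scan 128·55^i mod 139 for i = 0, 1, …:
  i=0: 128   i=1: 90   i=2: 85   i=3: 88
  i=4: 114   i=5: 15   i=6: 130
Match at i=6, j=5: a = 6·12 + 5 = 77.

77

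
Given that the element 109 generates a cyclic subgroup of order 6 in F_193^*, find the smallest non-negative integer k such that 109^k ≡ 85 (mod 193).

Successive powers of 109 modulo 193:
  109^0=1  109^1=109  109^2=108  109^3=192  109^4=84  109^5=85
So 109^5 ≡ 85 (mod 193), giving k = 5.

5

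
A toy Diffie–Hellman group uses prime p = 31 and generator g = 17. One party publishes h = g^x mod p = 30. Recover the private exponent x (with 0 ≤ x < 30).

Successive powers of 17 modulo 31:
  17^0=1  17^1=17  17^2=10  17^3=15  17^4=7  17^5=26
  17^6=8  17^7=12  17^8=18  17^9=27  17^10=25  17^11=22
  17^12=2  17^13=3  17^14=20  17^15=30
So 17^15 ≡ 30 (mod 31), giving x = 15.

15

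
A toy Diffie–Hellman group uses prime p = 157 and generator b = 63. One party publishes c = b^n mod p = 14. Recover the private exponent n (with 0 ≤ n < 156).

24

Successive powers of 63 modulo 157:
  63^0=1  63^1=63  63^2=44  63^3=103  63^4=52  63^5=136
  63^6=90  63^7=18  63^8=35  63^9=7  63^10=127  63^11=151
  63^12=93  63^13=50  63^14=10  63^15=2  63^16=126  63^17=88
  63^18=49  63^19=104  63^20=115  63^21=23  63^22=36  63^23=70
  63^24=14
So 63^24 ≡ 14 (mod 157), giving n = 24.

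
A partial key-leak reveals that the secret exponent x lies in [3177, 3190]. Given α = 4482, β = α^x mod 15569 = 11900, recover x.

3185

Compute 4482^3177 mod 15569 = 10723, then multiply by 4482 repeatedly:
  4482^3177=10723  4482^3178=14552  4482^3179=3523  4482^3180=3120  4482^3181=2878
  4482^3182=8064  4482^3183=7199  4482^3184=6950  4482^3185=11900
Found 11900 at exponent 3185.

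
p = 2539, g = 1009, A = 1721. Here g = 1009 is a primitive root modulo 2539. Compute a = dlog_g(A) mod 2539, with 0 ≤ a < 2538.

2172

Baby-step giant-step with m = ceil(sqrt(2538)) = 51.
Baby table (1009^j mod 2539 for j=0..50):
  0:1  1:1009  2:2481  3:2414  4:825  5:2172  6:391  7:974
  8:173  9:1905  10:122  11:1226  12:541  13:2523  14:1629  15:928
  16:2000  17:2034  18:794  19:1361  20:2189  21:2310  22:2527  23:587
  24:696  25:1500  26:256  27:1865  28:386  29:1007  30:463  31:2530
  32:1075  33:522  34:1125  35:192  36:764  37:1559  38:1390  39:982
  40:628  41:1441  42:1661  43:209  44:144  45:573  46:1804  47:2312
  48:2006  49:471  50:446
Giant step factor: 1009^(-51) ≡ 1363 (mod 2539).
Scan 1721·1363^i mod 2539 for i = 0, 1, …:
  i=0: 1721   i=1: 2226   i=2: 2472   i=3: 83
  i=4: 1413   i=5: 1357   i=6: 1199   i=7: 1660
  i=8: 331   i=9: 1750     …   i=41: 1064
  i=42: 463
Match at i=42, j=30: a = 42·51 + 30 = 2172.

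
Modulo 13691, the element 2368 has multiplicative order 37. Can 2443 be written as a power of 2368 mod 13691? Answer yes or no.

2443 ∈ ⟨2368⟩ iff 2443^37 ≡ 1 (mod 13691), since |⟨2368⟩| = 37.
2443^37 mod 13691 = 1.
Since 1 = 1, 2443 lies in the subgroup.

yes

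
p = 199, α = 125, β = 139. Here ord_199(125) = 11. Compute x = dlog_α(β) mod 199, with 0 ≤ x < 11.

Successive powers of 125 modulo 199:
  125^0=1  125^1=125  125^2=103  125^3=139
So 125^3 ≡ 139 (mod 199), giving x = 3.

3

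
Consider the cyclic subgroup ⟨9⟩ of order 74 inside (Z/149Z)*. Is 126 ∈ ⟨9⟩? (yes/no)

126 ∈ ⟨9⟩ iff 126^74 ≡ 1 (mod 149), since |⟨9⟩| = 74.
126^74 mod 149 = 148.
Since 148 ≠ 1, 126 does not lie in the subgroup.

no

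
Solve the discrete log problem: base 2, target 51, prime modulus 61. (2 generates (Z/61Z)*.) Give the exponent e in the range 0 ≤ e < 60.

Baby-step giant-step with m = ceil(sqrt(60)) = 8.
Baby table (2^j mod 61 for j=0..7):
  0:1  1:2  2:4  3:8  4:16  5:32  6:3  7:6
Giant step factor: 2^(-8) ≡ 56 (mod 61).
Scan 51·56^i mod 61 for i = 0, 1, …:
  i=0: 51   i=1: 50   i=2: 55   i=3: 30
  i=4: 33   i=5: 18   i=6: 32
Match at i=6, j=5: e = 6·8 + 5 = 53.

53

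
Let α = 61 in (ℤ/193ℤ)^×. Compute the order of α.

The order of 61 must divide p − 1 = 192 = 2^6 · 3.
Divisors: 1, 2, 3, 4, 6, 8, 12, 16, 24, 32, 48, 64, 96, 192.
Check each in increasing order: 61^1 ≡ 61;  61^2 ≡ 54;  61^3 ≡ 13;  61^4 ≡ 21;  61^6 ≡ 169;  61^8 ≡ 55;  61^12 ≡ 190;  61^16 ≡ 130;  61^24 ≡ 9;  61^32 ≡ 109;  61^48 ≡ 81;  61^64 ≡ 108;  61^96 ≡ 192;  61^192 ≡ 1.
Smallest exponent giving 1 is 192.

192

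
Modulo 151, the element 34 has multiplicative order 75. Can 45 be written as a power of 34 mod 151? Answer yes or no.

45 ∈ ⟨34⟩ iff 45^75 ≡ 1 (mod 151), since |⟨34⟩| = 75.
45^75 mod 151 = 1.
Since 1 = 1, 45 lies in the subgroup.

yes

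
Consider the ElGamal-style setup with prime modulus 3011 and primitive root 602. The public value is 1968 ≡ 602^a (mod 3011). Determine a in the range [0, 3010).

2572

Baby-step giant-step with m = ceil(sqrt(3010)) = 55.
Baby table (602^j mod 3011 for j=0..54):
  0:1  1:602  2:1084  3:2192  4:766  5:449  6:2319  7:1945
  8:2622  9:680  10:2875  11:2436  12:115  13:2988  14:1209  15:2167
  16:771  17:448  18:1717  19:861  20:430  21:2925  22:2426  23:117
  24:1181  25:366  26:529  27:2303  28:1346  29:333  30:1740  31:2663
  32:1274  33:2154  34:1978  35:1411  36:320  37:2947  38:615  39:2888
  40:1229  41:2163  42:1374  43:2134  44:1982  45:808  46:1645  47:2682
  48:668  49:1673  50:1472  51:910  52:2829  53:1843  54:1438
Giant step factor: 602^(-55) ≡ 2565 (mod 3011).
Scan 1968·2565^i mod 3011 for i = 0, 1, …:
  i=0: 1968   i=1: 1484   i=2: 556   i=3: 1937
  i=4: 255   i=5: 688   i=6: 274   i=7: 1247
  i=8: 873   i=9: 2072     …   i=45: 483
  i=46: 1374
Match at i=46, j=42: a = 46·55 + 42 = 2572.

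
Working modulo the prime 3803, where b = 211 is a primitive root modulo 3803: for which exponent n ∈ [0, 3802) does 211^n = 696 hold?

Baby-step giant-step with m = ceil(sqrt(3802)) = 62.
Baby table (211^j mod 3803 for j=0..61):
  0:1  1:211  2:2688  3:521  4:3447  5:944  6:1428  7:871
  8:1237  9:2403  10:1234  11:1770  12:776  13:207  14:1844  15:1178
  16:1363  17:2368  18:1455  19:2765  20:1556  21:1258  22:3031  23:637
  24:1302  25:906  26:1016  27:1408  28:454  29:719  30:3392  31:748
  32:1905  33:2640  34:1802  35:3725  36:2557  37:3304  38:1195  39:1147
  40:2428  41:2706  42:516  43:2392  44:2716  45:2626  46:2651  47:320
  48:2869  49:682  50:3191  51:170  52:1643  53:600  54:1101  55:328
  56:754  57:3171  58:3556  59:1125  60:1589  61:615
Giant step factor: 211^(-62) ≡ 1306 (mod 3803).
Scan 696·1306^i mod 3803 for i = 0, 1, …:
  i=0: 696   i=1: 59   i=2: 994   i=3: 1341
  i=4: 1966   i=5: 571   i=6: 338   i=7: 280
  i=8: 592   i=9: 1143     …   i=14: 2036
  i=15: 719
Match at i=15, j=29: n = 15·62 + 29 = 959.

959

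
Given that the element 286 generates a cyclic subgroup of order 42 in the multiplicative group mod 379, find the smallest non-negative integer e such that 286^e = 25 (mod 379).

Baby-step giant-step with m = ceil(sqrt(42)) = 7.
Baby table (286^j mod 379 for j=0..6):
  0:1  1:286  2:311  3:260  4:76  5:133  6:138
Giant step factor: 286^(-7) ≡ 328 (mod 379).
Scan 25·328^i mod 379 for i = 0, 1, …:
  i=0: 25   i=1: 241   i=2: 216   i=3: 354
  i=4: 138
Match at i=4, j=6: e = 4·7 + 6 = 34.

34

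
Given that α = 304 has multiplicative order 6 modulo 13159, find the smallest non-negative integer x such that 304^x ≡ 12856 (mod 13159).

Successive powers of 304 modulo 13159:
  304^0=1  304^1=304  304^2=303  304^3=13158  304^4=12855  304^5=12856
So 304^5 ≡ 12856 (mod 13159), giving x = 5.

5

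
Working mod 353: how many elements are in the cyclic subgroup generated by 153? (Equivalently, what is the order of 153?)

176

The order of 153 must divide p − 1 = 352 = 2^5 · 11.
Divisors: 1, 2, 4, 8, 11, 16, 22, 32, 44, 88, 176, 352.
Check each in increasing order: 153^1 ≡ 153;  153^2 ≡ 111;  153^4 ≡ 319;  153^8 ≡ 97;  153^11 ≡ 253;  153^16 ≡ 231;  153^22 ≡ 116;  153^32 ≡ 58;  153^44 ≡ 42;  153^88 ≡ 352;  153^176 ≡ 1.
Smallest exponent giving 1 is 176.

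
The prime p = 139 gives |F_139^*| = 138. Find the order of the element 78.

69

The order of 78 must divide p − 1 = 138 = 2 · 3 · 23.
Divisors: 1, 2, 3, 6, 23, 46, 69, 138.
Check each in increasing order: 78^1 ≡ 78;  78^2 ≡ 107;  78^3 ≡ 6;  78^6 ≡ 36;  78^23 ≡ 42;  78^46 ≡ 96;  78^69 ≡ 1.
Smallest exponent giving 1 is 69.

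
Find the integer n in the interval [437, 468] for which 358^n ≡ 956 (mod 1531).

444

Compute 358^437 mod 1531 = 1038, then multiply by 358 repeatedly:
  358^437=1038  358^438=1102  358^439=1049  358^440=447  358^441=802
  358^442=819  358^443=781  358^444=956
Found 956 at exponent 444.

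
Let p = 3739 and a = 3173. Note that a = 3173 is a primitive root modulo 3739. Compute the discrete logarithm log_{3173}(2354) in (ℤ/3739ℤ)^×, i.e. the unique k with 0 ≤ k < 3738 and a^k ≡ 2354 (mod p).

2938

Baby-step giant-step with m = ceil(sqrt(3738)) = 62.
Baby table (3173^j mod 3739 for j=0..61):
  0:1  1:3173  2:2541  3:1309  4:3167  5:2198  6:1019  7:2791
  8:1891  9:2787  10:416  11:101  12:2658  13:2389  14:1344  15:2052
  16:1397  17:1966  18:1466  19:302  20:1062  21:887  22:2723  23:2989
  24:1993  25:1140  26:1607  27:2754  28:399  29:2245  30:590  31:2570
  32:3590  33:2076  34:2769  35:3126  36:2970  37:1530  38:1468  39:2909
  40:2405  41:3505  42:1579  43:3646  44:292  45:2983  46:1650  47:850
  48:1231  49:2447  50:2167  51:3609  52:2539  53:2441  54:1824  55:3319
  56:2163  57:2134  58:3592  59:944  60:373  61:2005
Giant step factor: 3173^(-62) ≡ 3696 (mod 3739).
Scan 2354·3696^i mod 3739 for i = 0, 1, …:
  i=0: 2354   i=1: 3470   i=2: 350   i=3: 3645
  i=4: 303   i=5: 1927   i=6: 3136   i=7: 3495
  i=8: 3014   i=9: 1263     …   i=46: 1171
  i=47: 1993
Match at i=47, j=24: k = 47·62 + 24 = 2938.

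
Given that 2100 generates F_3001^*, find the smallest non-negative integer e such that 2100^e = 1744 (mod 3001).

251

Baby-step giant-step with m = ceil(sqrt(3000)) = 55.
Baby table (2100^j mod 3001 for j=0..54):
  0:1  1:2100  2:1531  3:1029  4:180  5:2875  6:2489  7:2159
  8:2390  9:1328  10:871  11:1491  12:1057  13:1961  14:728  15:1291
  16:1197  17:1863  18:1997  19:1303  20:2389  21:2229  22:2341  23:462
  24:877  25:2087  26:1240  27:2133  28:1808  29:535  30:1126  31:2813
  32:1332  33:268  34:1613  35:2172  36:2681  37:224  38:2244  39:830
  40:2420  41:1307  42:1786  43:2351  44:455  45:1182  46:373  47:39
  48:873  49:2690  50:1118  51:1018  52:1088  53:1039  54:173
Giant step factor: 2100^(-55) ≡ 1358 (mod 3001).
Scan 1744·1358^i mod 3001 for i = 0, 1, …:
  i=0: 1744   i=1: 563   i=2: 2300   i=3: 2360
  i=4: 2813
Match at i=4, j=31: e = 4·55 + 31 = 251.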